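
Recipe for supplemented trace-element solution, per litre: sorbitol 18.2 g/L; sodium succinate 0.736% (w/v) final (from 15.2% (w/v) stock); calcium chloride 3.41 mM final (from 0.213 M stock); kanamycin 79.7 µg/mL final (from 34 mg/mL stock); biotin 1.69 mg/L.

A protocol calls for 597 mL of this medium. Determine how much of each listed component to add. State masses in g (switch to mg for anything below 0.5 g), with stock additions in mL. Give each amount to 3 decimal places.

Target volume = 597 mL = 0.597 L.
sorbitol: 18.2 g/L × 0.597 L = 10.865 g
sodium succinate: C1V1 = C2V2 → 0.736% ÷ 15.2% × 597 mL = 28.907 mL
calcium chloride: dilute stock: 3.41 mM × 597 mL ÷ 213 mM = 9.558 mL
kanamycin: C1V1 = C2V2 → 79.7 µg/mL × 597 mL ÷ 34000 µg/mL = 1.399 mL
biotin: 1.69 mg/L × 0.597 L = 1.009 mg

sorbitol 10.865 g; sodium succinate 28.907 mL; calcium chloride 9.558 mL; kanamycin 1.399 mL; biotin 1.009 mg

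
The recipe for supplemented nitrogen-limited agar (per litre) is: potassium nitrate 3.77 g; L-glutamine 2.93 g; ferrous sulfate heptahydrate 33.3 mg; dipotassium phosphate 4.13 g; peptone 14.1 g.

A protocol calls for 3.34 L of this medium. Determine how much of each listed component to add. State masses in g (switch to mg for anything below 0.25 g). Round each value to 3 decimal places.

potassium nitrate 12.592 g; L-glutamine 9.786 g; ferrous sulfate heptahydrate 111.222 mg; dipotassium phosphate 13.794 g; peptone 47.094 g

Scale factor = 3340 mL / 1000 mL = 3.34.
potassium nitrate: 3.77 g × (3340 mL / 1000 mL) = 12.592 g
L-glutamine: 2.93 g × (3340 mL / 1000 mL) = 9.786 g
ferrous sulfate heptahydrate: 33.3 mg × (3340 mL / 1000 mL) = 111.222 mg
dipotassium phosphate: 4.13 g × (3340 mL / 1000 mL) = 13.794 g
peptone: 14.1 g × (3340 mL / 1000 mL) = 47.094 g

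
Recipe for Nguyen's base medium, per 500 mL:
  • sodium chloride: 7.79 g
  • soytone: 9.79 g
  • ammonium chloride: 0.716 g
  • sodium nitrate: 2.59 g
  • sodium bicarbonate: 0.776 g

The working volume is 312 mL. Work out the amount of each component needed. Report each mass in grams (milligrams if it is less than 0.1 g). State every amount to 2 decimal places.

Ratio of target to recipe volume: 312 / 500 = 0.624.
sodium chloride: 7.79 g × (312 mL / 500 mL) = 4.86 g
soytone: 9.79 g × (312 mL / 500 mL) = 6.11 g
ammonium chloride: 0.716 g × (312 mL / 500 mL) = 0.45 g
sodium nitrate: 2.59 g × (312 mL / 500 mL) = 1.62 g
sodium bicarbonate: 0.776 g × (312 mL / 500 mL) = 0.48 g

sodium chloride 4.86 g; soytone 6.11 g; ammonium chloride 0.45 g; sodium nitrate 1.62 g; sodium bicarbonate 0.48 g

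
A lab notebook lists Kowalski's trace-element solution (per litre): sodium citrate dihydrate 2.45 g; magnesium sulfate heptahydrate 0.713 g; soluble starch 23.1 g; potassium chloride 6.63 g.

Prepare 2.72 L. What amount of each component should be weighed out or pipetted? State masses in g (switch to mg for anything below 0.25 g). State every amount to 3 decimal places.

sodium citrate dihydrate 6.664 g; magnesium sulfate heptahydrate 1.939 g; soluble starch 62.832 g; potassium chloride 18.034 g

Scale factor = 2720 mL / 1000 mL = 2.72.
sodium citrate dihydrate: 2.45 g × (2720 mL / 1000 mL) = 6.664 g
magnesium sulfate heptahydrate: 0.713 g × (2720 mL / 1000 mL) = 1.939 g
soluble starch: 23.1 g × (2720 mL / 1000 mL) = 62.832 g
potassium chloride: 6.63 g × (2720 mL / 1000 mL) = 18.034 g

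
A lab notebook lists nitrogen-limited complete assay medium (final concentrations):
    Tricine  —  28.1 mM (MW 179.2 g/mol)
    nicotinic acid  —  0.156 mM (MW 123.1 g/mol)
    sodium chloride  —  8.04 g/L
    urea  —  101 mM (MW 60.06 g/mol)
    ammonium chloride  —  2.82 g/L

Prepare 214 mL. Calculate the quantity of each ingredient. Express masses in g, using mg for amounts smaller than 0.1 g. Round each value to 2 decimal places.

Tricine 1.08 g; nicotinic acid 4.11 mg; sodium chloride 1.72 g; urea 1.30 g; ammonium chloride 0.60 g

Target volume = 214 mL = 0.214 L.
Tricine: 28.1 mmol/L × 179.2 g/mol × 0.214 L ÷ 1000 = 1.08 g
nicotinic acid: 0.156 mmol/L × 123.1 mg/mmol × 0.214 L = 4.11 mg
sodium chloride: 8.04 g/L × 0.214 L = 1.72 g
urea: 101 mmol/L × 60.06 g/mol × 0.214 L ÷ 1000 = 1.30 g
ammonium chloride: 2.82 g/L × 0.214 L = 0.60 g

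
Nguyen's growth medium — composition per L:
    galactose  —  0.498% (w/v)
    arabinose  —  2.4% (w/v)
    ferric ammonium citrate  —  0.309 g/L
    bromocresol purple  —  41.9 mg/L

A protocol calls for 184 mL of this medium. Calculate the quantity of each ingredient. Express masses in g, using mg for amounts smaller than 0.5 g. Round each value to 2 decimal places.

galactose 0.92 g; arabinose 4.42 g; ferric ammonium citrate 56.86 mg; bromocresol purple 7.71 mg

Scale factor relative to 1 L: 0.184.
galactose: 0.498 g per 100 mL × 184 mL ÷ 100 = 0.92 g
arabinose: 2.4 g per 100 mL × 184 mL ÷ 100 = 4.42 g
ferric ammonium citrate: 0.309 g/L × 0.184 L = 0.056856 g = 56.86 mg
bromocresol purple: 41.9 mg/L × 0.184 L = 7.71 mg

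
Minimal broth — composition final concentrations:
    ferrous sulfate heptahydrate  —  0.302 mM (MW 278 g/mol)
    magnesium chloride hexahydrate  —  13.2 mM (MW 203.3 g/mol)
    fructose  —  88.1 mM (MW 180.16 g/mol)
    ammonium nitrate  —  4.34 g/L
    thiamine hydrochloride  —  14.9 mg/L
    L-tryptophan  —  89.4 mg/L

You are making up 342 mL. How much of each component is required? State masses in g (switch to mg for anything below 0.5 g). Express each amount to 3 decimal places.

ferrous sulfate heptahydrate 28.713 mg; magnesium chloride hexahydrate 0.918 g; fructose 5.428 g; ammonium nitrate 1.484 g; thiamine hydrochloride 5.096 mg; L-tryptophan 30.575 mg

Target volume = 342 mL = 0.342 L.
ferrous sulfate heptahydrate: 0.302 mmol/L × 278 mg/mmol × 0.342 L = 28.713 mg
magnesium chloride hexahydrate: 13.2 mmol/L × 203.3 g/mol × 0.342 L ÷ 1000 = 0.918 g
fructose: 88.1 mmol/L × 180.16 g/mol × 0.342 L ÷ 1000 = 5.428 g
ammonium nitrate: 4.34 g/L × 0.342 L = 1.484 g
thiamine hydrochloride: 14.9 mg/L × 0.342 L = 5.096 mg
L-tryptophan: 89.4 mg/L × 0.342 L = 30.575 mg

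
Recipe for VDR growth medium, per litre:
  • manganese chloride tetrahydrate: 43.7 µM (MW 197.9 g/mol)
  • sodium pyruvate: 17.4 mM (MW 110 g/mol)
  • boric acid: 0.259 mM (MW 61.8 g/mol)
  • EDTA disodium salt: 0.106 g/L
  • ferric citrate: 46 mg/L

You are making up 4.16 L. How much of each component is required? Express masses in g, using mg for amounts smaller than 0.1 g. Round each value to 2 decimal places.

manganese chloride tetrahydrate 35.98 mg; sodium pyruvate 7.96 g; boric acid 66.59 mg; EDTA disodium salt 0.44 g; ferric citrate 0.19 g

Scale factor relative to 1 L: 4.16.
manganese chloride tetrahydrate: 43.7 µmol/L × 197.9 g/mol × 4.16 L ÷ 1000 = 35.98 mg
sodium pyruvate: 17.4 mmol/L × 110 g/mol × 4.16 L ÷ 1000 = 7.96 g
boric acid: 0.259 mmol/L × 61.8 mg/mmol × 4.16 L = 66.59 mg
EDTA disodium salt: 0.106 g/L × 4.16 L = 0.44 g
ferric citrate: 46 mg/L × 4.16 L = 191.36 mg = 0.19 g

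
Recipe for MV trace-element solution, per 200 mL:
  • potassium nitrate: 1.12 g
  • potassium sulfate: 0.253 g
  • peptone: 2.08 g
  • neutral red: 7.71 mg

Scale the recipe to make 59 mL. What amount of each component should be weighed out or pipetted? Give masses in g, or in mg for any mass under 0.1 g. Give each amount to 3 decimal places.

Scale factor = 59 mL / 200 mL = 0.295.
potassium nitrate: 1.12 g × (59 mL / 200 mL) = 0.330 g
potassium sulfate: 0.253 g × (59 mL / 200 mL) = 0.074635 g = 74.635 mg
peptone: 2.08 g × (59 mL / 200 mL) = 0.614 g
neutral red: 7.71 mg × (59 mL / 200 mL) = 2.274 mg

potassium nitrate 0.330 g; potassium sulfate 74.635 mg; peptone 0.614 g; neutral red 2.274 mg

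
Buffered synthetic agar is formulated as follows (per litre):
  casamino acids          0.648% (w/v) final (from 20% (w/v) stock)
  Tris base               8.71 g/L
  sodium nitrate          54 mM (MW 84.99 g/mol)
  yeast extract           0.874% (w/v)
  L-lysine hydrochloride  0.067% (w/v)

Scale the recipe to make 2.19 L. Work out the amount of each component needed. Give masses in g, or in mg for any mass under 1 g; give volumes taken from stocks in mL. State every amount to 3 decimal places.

Working volume: 2.19 L.
casamino acids: V = C2·V2/C1 = 0.648% ÷ 20% × 2190 mL = 70.956 mL
Tris base: 8.71 g/L × 2.19 L = 19.075 g
sodium nitrate: 54 mmol/L × 84.99 g/mol × 2.19 L ÷ 1000 = 10.051 g
yeast extract: 0.874 g per 100 mL × 2190 mL ÷ 100 = 19.141 g
L-lysine hydrochloride: 0.067% w/v = 0.67 g/L → 0.67 × 2.19 L = 1.467 g

casamino acids 70.956 mL; Tris base 19.075 g; sodium nitrate 10.051 g; yeast extract 19.141 g; L-lysine hydrochloride 1.467 g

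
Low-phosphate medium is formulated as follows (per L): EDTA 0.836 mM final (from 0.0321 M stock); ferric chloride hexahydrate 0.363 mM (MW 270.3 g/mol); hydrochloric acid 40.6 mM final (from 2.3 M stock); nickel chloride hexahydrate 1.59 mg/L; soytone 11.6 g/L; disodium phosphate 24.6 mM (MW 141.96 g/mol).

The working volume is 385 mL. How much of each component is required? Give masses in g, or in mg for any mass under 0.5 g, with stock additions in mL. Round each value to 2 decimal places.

EDTA 10.03 mL; ferric chloride hexahydrate 37.78 mg; hydrochloric acid 6.80 mL; nickel chloride hexahydrate 0.61 mg; soytone 4.47 g; disodium phosphate 1.34 g

Target volume = 385 mL = 0.385 L.
EDTA: dilute stock: 0.836 mM × 385 mL ÷ 32.1 mM = 10.03 mL
ferric chloride hexahydrate: 0.363 mmol/L × 270.3 mg/mmol × 0.385 L = 37.78 mg
hydrochloric acid: V = C2·V2/C1 = 40.6 mM × 385 mL ÷ 2300 mM = 6.80 mL
nickel chloride hexahydrate: 1.59 mg/L × 0.385 L = 0.61 mg
soytone: 11.6 g/L × 0.385 L = 4.47 g
disodium phosphate: 24.6 mmol/L × 141.96 g/mol × 0.385 L ÷ 1000 = 1.34 g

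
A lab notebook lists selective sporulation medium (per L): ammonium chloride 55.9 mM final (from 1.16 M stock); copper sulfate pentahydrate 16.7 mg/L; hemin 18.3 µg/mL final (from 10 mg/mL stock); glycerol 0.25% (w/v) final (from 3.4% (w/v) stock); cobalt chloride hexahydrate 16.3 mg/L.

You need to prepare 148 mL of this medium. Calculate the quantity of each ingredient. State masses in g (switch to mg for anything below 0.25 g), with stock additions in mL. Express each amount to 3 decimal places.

ammonium chloride 7.132 mL; copper sulfate pentahydrate 2.472 mg; hemin 0.271 mL; glycerol 10.882 mL; cobalt chloride hexahydrate 2.412 mg

Target volume = 148 mL = 0.148 L.
ammonium chloride: C1V1 = C2V2 → 55.9 mM × 148 mL ÷ 1160 mM = 7.132 mL
copper sulfate pentahydrate: 16.7 mg/L × 0.148 L = 2.472 mg
hemin: V = C2·V2/C1 = 18.3 µg/mL × 148 mL ÷ 10000 µg/mL = 0.271 mL
glycerol: C1V1 = C2V2 → 0.25% ÷ 3.4% × 148 mL = 10.882 mL
cobalt chloride hexahydrate: 16.3 mg/L × 0.148 L = 2.412 mg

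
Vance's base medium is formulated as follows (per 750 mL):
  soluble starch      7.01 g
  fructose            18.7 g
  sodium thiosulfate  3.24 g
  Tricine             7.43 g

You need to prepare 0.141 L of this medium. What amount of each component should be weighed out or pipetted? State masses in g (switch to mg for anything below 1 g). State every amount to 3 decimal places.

Ratio of target to recipe volume: 141 / 750 = 0.188.
soluble starch: 7.01 g × (141 mL / 750 mL) = 1.318 g
fructose: 18.7 g × (141 mL / 750 mL) = 3.516 g
sodium thiosulfate: 3.24 g × (141 mL / 750 mL) = 0.60912 g = 609.120 mg
Tricine: 7.43 g × (141 mL / 750 mL) = 1.397 g

soluble starch 1.318 g; fructose 3.516 g; sodium thiosulfate 609.120 mg; Tricine 1.397 g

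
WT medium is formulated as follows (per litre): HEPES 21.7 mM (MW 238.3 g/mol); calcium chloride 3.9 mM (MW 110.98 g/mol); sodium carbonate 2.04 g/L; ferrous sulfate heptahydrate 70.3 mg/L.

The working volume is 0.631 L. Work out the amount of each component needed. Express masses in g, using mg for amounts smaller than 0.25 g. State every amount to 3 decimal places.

HEPES 3.263 g; calcium chloride 0.273 g; sodium carbonate 1.287 g; ferrous sulfate heptahydrate 44.359 mg

Scale factor relative to 1 L: 0.631.
HEPES: 21.7 mmol/L × 238.3 g/mol × 0.631 L ÷ 1000 = 3.263 g
calcium chloride: 3.9 mmol/L × 110.98 g/mol × 0.631 L ÷ 1000 = 0.273 g
sodium carbonate: 2.04 g/L × 0.631 L = 1.287 g
ferrous sulfate heptahydrate: 70.3 mg/L × 0.631 L = 44.359 mg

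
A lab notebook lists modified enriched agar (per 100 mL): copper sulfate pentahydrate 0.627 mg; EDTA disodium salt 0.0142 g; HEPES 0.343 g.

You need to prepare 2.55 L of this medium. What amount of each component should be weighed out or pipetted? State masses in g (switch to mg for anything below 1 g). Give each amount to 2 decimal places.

copper sulfate pentahydrate 15.99 mg; EDTA disodium salt 362.10 mg; HEPES 8.75 g

Ratio of target to recipe volume: 2550 / 100 = 25.5.
copper sulfate pentahydrate: 0.627 mg × (2550 mL / 100 mL) = 15.99 mg
EDTA disodium salt: 0.0142 g × (2550 mL / 100 mL) = 0.3621 g = 362.10 mg
HEPES: 0.343 g × (2550 mL / 100 mL) = 8.75 g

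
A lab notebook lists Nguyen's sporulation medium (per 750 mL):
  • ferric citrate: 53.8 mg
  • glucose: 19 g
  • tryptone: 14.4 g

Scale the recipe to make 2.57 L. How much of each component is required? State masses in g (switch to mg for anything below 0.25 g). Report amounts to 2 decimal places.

ferric citrate 184.35 mg; glucose 65.11 g; tryptone 49.34 g

Ratio of target to recipe volume: 2570 / 750 = 3.42667.
ferric citrate: 53.8 mg × (2570 mL / 750 mL) = 184.35 mg
glucose: 19 g × (2570 mL / 750 mL) = 65.11 g
tryptone: 14.4 g × (2570 mL / 750 mL) = 49.34 g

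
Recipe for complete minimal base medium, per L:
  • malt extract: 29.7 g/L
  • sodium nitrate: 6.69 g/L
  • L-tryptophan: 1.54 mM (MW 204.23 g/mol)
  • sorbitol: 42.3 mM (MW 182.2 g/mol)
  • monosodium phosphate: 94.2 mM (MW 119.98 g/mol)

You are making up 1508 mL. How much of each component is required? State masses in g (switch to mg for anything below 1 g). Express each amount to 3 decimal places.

Target volume = 1508 mL = 1.508 L.
malt extract: 29.7 g/L × 1.508 L = 44.788 g
sodium nitrate: 6.69 g/L × 1.508 L = 10.089 g
L-tryptophan: 1.54 mmol/L × 204.23 mg/mmol × 1.508 L = 474.287 mg
sorbitol: 42.3 mmol/L × 182.2 g/mol × 1.508 L ÷ 1000 = 11.622 g
monosodium phosphate: 94.2 mmol/L × 119.98 g/mol × 1.508 L ÷ 1000 = 17.044 g

malt extract 44.788 g; sodium nitrate 10.089 g; L-tryptophan 474.287 mg; sorbitol 11.622 g; monosodium phosphate 17.044 g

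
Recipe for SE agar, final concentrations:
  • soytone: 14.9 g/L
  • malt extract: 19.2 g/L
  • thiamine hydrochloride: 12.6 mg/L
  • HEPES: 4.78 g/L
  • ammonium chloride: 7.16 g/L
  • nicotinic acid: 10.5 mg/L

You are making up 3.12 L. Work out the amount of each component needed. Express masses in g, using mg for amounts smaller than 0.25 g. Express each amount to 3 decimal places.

soytone 46.488 g; malt extract 59.904 g; thiamine hydrochloride 39.312 mg; HEPES 14.914 g; ammonium chloride 22.339 g; nicotinic acid 32.760 mg

Working volume: 3.12 L.
soytone: 14.9 g/L × 3.12 L = 46.488 g
malt extract: 19.2 g/L × 3.12 L = 59.904 g
thiamine hydrochloride: 12.6 mg/L × 3.12 L = 39.312 mg
HEPES: 4.78 g/L × 3.12 L = 14.914 g
ammonium chloride: 7.16 g/L × 3.12 L = 22.339 g
nicotinic acid: 10.5 mg/L × 3.12 L = 32.760 mg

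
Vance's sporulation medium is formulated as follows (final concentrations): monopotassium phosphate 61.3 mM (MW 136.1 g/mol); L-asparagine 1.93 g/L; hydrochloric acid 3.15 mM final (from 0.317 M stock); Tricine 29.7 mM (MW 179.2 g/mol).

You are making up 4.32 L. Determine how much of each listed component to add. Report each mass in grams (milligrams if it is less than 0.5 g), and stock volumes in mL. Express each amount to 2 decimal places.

monopotassium phosphate 36.04 g; L-asparagine 8.34 g; hydrochloric acid 42.93 mL; Tricine 22.99 g

Working volume: 4.32 L.
monopotassium phosphate: 61.3 mmol/L × 136.1 g/mol × 4.32 L ÷ 1000 = 36.04 g
L-asparagine: 1.93 g/L × 4.32 L = 8.34 g
hydrochloric acid: V = C2·V2/C1 = 3.15 mM × 4320 mL ÷ 317 mM = 42.93 mL
Tricine: 29.7 mmol/L × 179.2 g/mol × 4.32 L ÷ 1000 = 22.99 g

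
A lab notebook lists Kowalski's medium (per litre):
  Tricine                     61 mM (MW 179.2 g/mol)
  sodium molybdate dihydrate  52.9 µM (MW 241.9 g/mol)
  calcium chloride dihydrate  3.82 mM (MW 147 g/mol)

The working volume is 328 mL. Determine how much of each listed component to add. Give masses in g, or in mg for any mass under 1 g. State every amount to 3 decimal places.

Tricine 3.585 g; sodium molybdate dihydrate 4.197 mg; calcium chloride dihydrate 184.185 mg

Scale factor relative to 1 L: 0.328.
Tricine: 61 mmol/L × 179.2 g/mol × 0.328 L ÷ 1000 = 3.585 g
sodium molybdate dihydrate: 52.9 µmol/L × 241.9 g/mol × 0.328 L ÷ 1000 = 4.197 mg
calcium chloride dihydrate: 3.82 mmol/L × 147 mg/mmol × 0.328 L = 184.185 mg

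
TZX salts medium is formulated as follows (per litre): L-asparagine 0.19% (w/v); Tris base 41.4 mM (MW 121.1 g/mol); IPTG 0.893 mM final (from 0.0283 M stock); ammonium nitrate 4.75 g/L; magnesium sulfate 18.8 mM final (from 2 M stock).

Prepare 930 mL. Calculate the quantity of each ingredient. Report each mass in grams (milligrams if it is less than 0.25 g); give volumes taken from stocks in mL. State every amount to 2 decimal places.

L-asparagine 1.77 g; Tris base 4.66 g; IPTG 29.35 mL; ammonium nitrate 4.42 g; magnesium sulfate 8.74 mL

Scale factor relative to 1 L: 0.93.
L-asparagine: 0.19% w/v = 1.9 g/L → 1.9 × 0.93 L = 1.77 g
Tris base: 41.4 mmol/L × 121.1 g/mol × 0.93 L ÷ 1000 = 4.66 g
IPTG: V = C2·V2/C1 = 0.893 mM × 930 mL ÷ 28.3 mM = 29.35 mL
ammonium nitrate: 4.75 g/L × 0.93 L = 4.42 g
magnesium sulfate: V = C2·V2/C1 = 18.8 mM × 930 mL ÷ 2000 mM = 8.74 mL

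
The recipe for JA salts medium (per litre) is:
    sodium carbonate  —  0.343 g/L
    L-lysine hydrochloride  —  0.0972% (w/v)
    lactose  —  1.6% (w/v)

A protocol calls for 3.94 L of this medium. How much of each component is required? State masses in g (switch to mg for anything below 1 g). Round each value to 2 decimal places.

sodium carbonate 1.35 g; L-lysine hydrochloride 3.83 g; lactose 63.04 g

Scale factor relative to 1 L: 3.94.
sodium carbonate: 0.343 g/L × 3.94 L = 1.35 g
L-lysine hydrochloride: 0.0972 g per 100 mL × 3940 mL ÷ 100 = 3.83 g
lactose: 1.6% w/v = 16 g/L → 16 × 3.94 L = 63.04 g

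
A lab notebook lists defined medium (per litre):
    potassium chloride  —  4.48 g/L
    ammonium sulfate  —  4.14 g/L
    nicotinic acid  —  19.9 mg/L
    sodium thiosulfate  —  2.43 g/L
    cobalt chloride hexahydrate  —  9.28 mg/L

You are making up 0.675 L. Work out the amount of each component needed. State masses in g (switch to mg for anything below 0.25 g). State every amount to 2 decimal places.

potassium chloride 3.02 g; ammonium sulfate 2.79 g; nicotinic acid 13.43 mg; sodium thiosulfate 1.64 g; cobalt chloride hexahydrate 6.26 mg

Scale factor relative to 1 L: 0.675.
potassium chloride: 4.48 g/L × 0.675 L = 3.02 g
ammonium sulfate: 4.14 g/L × 0.675 L = 2.79 g
nicotinic acid: 19.9 mg/L × 0.675 L = 13.43 mg
sodium thiosulfate: 2.43 g/L × 0.675 L = 1.64 g
cobalt chloride hexahydrate: 9.28 mg/L × 0.675 L = 6.26 mg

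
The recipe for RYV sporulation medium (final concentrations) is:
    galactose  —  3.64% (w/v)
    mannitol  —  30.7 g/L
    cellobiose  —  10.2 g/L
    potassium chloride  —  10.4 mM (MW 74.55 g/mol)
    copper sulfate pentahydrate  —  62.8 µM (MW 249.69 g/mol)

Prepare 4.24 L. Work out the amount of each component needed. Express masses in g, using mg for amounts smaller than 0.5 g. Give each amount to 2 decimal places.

galactose 154.34 g; mannitol 130.17 g; cellobiose 43.25 g; potassium chloride 3.29 g; copper sulfate pentahydrate 66.49 mg

Working volume: 4.24 L.
galactose: 3.64% w/v = 36.4 g/L → 36.4 × 4.24 L = 154.34 g
mannitol: 30.7 g/L × 4.24 L = 130.17 g
cellobiose: 10.2 g/L × 4.24 L = 43.25 g
potassium chloride: 10.4 mmol/L × 74.55 g/mol × 4.24 L ÷ 1000 = 3.29 g
copper sulfate pentahydrate: 62.8 µmol/L × 249.69 g/mol × 4.24 L ÷ 1000 = 66.49 mg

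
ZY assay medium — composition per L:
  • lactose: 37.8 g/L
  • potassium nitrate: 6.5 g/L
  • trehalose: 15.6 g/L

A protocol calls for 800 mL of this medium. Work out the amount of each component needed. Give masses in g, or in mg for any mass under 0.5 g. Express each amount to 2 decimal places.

lactose 30.24 g; potassium nitrate 5.20 g; trehalose 12.48 g

Target volume = 800 mL = 0.8 L.
lactose: 37.8 g/L × 0.8 L = 30.24 g
potassium nitrate: 6.5 g/L × 0.8 L = 5.20 g
trehalose: 15.6 g/L × 0.8 L = 12.48 g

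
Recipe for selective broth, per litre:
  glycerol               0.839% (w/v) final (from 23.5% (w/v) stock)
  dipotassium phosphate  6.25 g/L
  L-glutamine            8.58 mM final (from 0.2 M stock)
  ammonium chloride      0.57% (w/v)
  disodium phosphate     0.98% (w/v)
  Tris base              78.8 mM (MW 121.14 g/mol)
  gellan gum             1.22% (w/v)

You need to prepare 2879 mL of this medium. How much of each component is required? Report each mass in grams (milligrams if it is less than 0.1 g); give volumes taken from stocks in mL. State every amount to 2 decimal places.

Working volume: 2879 mL = 2.879 L.
glycerol: C1V1 = C2V2 → 0.839% ÷ 23.5% × 2879 mL = 102.79 mL
dipotassium phosphate: 6.25 g/L × 2.879 L = 17.99 g
L-glutamine: dilute stock: 8.58 mM × 2879 mL ÷ 200 mM = 123.51 mL
ammonium chloride: 0.57 g per 100 mL × 2879 mL ÷ 100 = 16.41 g
disodium phosphate: 0.98% w/v = 9.8 g/L → 9.8 × 2.879 L = 28.21 g
Tris base: 78.8 mmol/L × 121.14 g/mol × 2.879 L ÷ 1000 = 27.48 g
gellan gum: 1.22 g per 100 mL × 2879 mL ÷ 100 = 35.12 g

glycerol 102.79 mL; dipotassium phosphate 17.99 g; L-glutamine 123.51 mL; ammonium chloride 16.41 g; disodium phosphate 28.21 g; Tris base 27.48 g; gellan gum 35.12 g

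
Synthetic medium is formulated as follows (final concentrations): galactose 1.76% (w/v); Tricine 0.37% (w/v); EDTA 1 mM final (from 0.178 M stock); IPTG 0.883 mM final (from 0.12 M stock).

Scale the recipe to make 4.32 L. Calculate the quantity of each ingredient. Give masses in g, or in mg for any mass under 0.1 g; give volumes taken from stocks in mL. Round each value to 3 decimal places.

galactose 76.032 g; Tricine 15.984 g; EDTA 24.270 mL; IPTG 31.788 mL

Scale factor relative to 1 L: 4.32.
galactose: 1.76 g per 100 mL × 4320 mL ÷ 100 = 76.032 g
Tricine: 0.37% w/v = 3.7 g/L → 3.7 × 4.32 L = 15.984 g
EDTA: C1V1 = C2V2 → 1 mM × 4320 mL ÷ 178 mM = 24.270 mL
IPTG: dilute stock: 0.883 mM × 4320 mL ÷ 120 mM = 31.788 mL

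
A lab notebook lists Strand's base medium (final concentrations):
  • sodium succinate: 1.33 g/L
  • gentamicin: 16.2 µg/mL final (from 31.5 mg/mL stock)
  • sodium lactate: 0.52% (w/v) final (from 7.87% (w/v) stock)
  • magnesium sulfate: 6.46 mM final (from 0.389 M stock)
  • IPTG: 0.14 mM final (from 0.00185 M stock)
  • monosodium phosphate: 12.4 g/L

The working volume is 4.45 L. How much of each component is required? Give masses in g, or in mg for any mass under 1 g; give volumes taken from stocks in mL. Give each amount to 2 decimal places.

Working volume: 4.45 L.
sodium succinate: 1.33 g/L × 4.45 L = 5.92 g
gentamicin: C1V1 = C2V2 → 16.2 µg/mL × 4450 mL ÷ 31500 µg/mL = 2.29 mL
sodium lactate: C1V1 = C2V2 → 0.52% ÷ 7.87% × 4450 mL = 294.03 mL
magnesium sulfate: V = C2·V2/C1 = 6.46 mM × 4450 mL ÷ 389 mM = 73.90 mL
IPTG: V = C2·V2/C1 = 0.14 mM × 4450 mL ÷ 1.85 mM = 336.76 mL
monosodium phosphate: 12.4 g/L × 4.45 L = 55.18 g

sodium succinate 5.92 g; gentamicin 2.29 mL; sodium lactate 294.03 mL; magnesium sulfate 73.90 mL; IPTG 336.76 mL; monosodium phosphate 55.18 g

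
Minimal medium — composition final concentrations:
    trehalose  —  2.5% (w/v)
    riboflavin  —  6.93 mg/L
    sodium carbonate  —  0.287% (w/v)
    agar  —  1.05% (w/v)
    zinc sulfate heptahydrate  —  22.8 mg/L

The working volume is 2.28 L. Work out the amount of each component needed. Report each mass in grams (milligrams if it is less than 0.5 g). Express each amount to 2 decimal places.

Working volume: 2.28 L.
trehalose: 2.5 g per 100 mL × 2280 mL ÷ 100 = 57.00 g
riboflavin: 6.93 mg/L × 2.28 L = 15.80 mg
sodium carbonate: 0.287% w/v = 2.87 g/L → 2.87 × 2.28 L = 6.54 g
agar: 1.05 g per 100 mL × 2280 mL ÷ 100 = 23.94 g
zinc sulfate heptahydrate: 22.8 mg/L × 2.28 L = 51.98 mg

trehalose 57.00 g; riboflavin 15.80 mg; sodium carbonate 6.54 g; agar 23.94 g; zinc sulfate heptahydrate 51.98 mg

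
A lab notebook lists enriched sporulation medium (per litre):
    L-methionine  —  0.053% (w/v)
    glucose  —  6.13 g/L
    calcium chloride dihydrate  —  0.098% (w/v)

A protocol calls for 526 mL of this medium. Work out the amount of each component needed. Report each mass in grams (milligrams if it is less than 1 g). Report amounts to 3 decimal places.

Working volume: 526 mL = 0.526 L.
L-methionine: 0.053 g per 100 mL × 526 mL ÷ 100 = 0.27878 g = 278.780 mg
glucose: 6.13 g/L × 0.526 L = 3.224 g
calcium chloride dihydrate: 0.098% w/v = 0.98 g/L → 0.98 × 0.526 L = 0.51548 g = 515.480 mg

L-methionine 278.780 mg; glucose 3.224 g; calcium chloride dihydrate 515.480 mg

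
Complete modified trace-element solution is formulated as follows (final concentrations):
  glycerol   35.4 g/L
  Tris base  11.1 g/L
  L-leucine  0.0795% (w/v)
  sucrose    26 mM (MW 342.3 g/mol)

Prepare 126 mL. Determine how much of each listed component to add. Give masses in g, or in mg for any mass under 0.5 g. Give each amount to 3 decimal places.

Target volume = 126 mL = 0.126 L.
glycerol: 35.4 g/L × 0.126 L = 4.460 g
Tris base: 11.1 g/L × 0.126 L = 1.399 g
L-leucine: 0.0795% w/v = 0.795 g/L → 0.795 × 0.126 L = 0.10017 g = 100.170 mg
sucrose: 26 mmol/L × 342.3 g/mol × 0.126 L ÷ 1000 = 1.121 g

glycerol 4.460 g; Tris base 1.399 g; L-leucine 100.170 mg; sucrose 1.121 g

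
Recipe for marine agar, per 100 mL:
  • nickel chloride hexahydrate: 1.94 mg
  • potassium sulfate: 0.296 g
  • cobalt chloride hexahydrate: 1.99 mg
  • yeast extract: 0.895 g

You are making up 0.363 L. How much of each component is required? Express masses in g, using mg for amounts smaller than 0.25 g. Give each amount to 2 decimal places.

Ratio of target to recipe volume: 363 / 100 = 3.63.
nickel chloride hexahydrate: 1.94 mg × (363 mL / 100 mL) = 7.04 mg
potassium sulfate: 0.296 g × (363 mL / 100 mL) = 1.07 g
cobalt chloride hexahydrate: 1.99 mg × (363 mL / 100 mL) = 7.22 mg
yeast extract: 0.895 g × (363 mL / 100 mL) = 3.25 g

nickel chloride hexahydrate 7.04 mg; potassium sulfate 1.07 g; cobalt chloride hexahydrate 7.22 mg; yeast extract 3.25 g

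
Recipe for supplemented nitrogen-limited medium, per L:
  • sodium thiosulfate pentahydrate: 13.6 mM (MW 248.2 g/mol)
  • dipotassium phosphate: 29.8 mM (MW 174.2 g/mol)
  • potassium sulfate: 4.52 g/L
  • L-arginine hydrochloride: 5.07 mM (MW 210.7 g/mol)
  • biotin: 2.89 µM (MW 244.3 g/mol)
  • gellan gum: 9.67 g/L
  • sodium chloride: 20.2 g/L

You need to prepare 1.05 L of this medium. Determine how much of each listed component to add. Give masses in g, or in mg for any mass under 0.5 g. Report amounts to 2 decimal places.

sodium thiosulfate pentahydrate 3.54 g; dipotassium phosphate 5.45 g; potassium sulfate 4.75 g; L-arginine hydrochloride 1.12 g; biotin 0.74 mg; gellan gum 10.15 g; sodium chloride 21.21 g

Working volume: 1.05 L.
sodium thiosulfate pentahydrate: 13.6 mmol/L × 248.2 g/mol × 1.05 L ÷ 1000 = 3.54 g
dipotassium phosphate: 29.8 mmol/L × 174.2 g/mol × 1.05 L ÷ 1000 = 5.45 g
potassium sulfate: 4.52 g/L × 1.05 L = 4.75 g
L-arginine hydrochloride: 5.07 mmol/L × 210.7 g/mol × 1.05 L ÷ 1000 = 1.12 g
biotin: 2.89 µmol/L × 244.3 g/mol × 1.05 L ÷ 1000 = 0.74 mg
gellan gum: 9.67 g/L × 1.05 L = 10.15 g
sodium chloride: 20.2 g/L × 1.05 L = 21.21 g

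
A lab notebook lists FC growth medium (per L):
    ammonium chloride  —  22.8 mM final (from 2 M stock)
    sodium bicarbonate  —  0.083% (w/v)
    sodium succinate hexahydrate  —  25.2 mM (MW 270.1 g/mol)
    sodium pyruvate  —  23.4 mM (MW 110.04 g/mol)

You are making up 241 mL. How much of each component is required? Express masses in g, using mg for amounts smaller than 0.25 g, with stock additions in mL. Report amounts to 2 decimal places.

Working volume: 241 mL = 0.241 L.
ammonium chloride: V = C2·V2/C1 = 22.8 mM × 241 mL ÷ 2000 mM = 2.75 mL
sodium bicarbonate: 0.083% w/v = 0.83 g/L → 0.83 × 0.241 L = 0.20003 g = 200.03 mg
sodium succinate hexahydrate: 25.2 mmol/L × 270.1 g/mol × 0.241 L ÷ 1000 = 1.64 g
sodium pyruvate: 23.4 mmol/L × 110.04 g/mol × 0.241 L ÷ 1000 = 0.62 g

ammonium chloride 2.75 mL; sodium bicarbonate 200.03 mg; sodium succinate hexahydrate 1.64 g; sodium pyruvate 0.62 g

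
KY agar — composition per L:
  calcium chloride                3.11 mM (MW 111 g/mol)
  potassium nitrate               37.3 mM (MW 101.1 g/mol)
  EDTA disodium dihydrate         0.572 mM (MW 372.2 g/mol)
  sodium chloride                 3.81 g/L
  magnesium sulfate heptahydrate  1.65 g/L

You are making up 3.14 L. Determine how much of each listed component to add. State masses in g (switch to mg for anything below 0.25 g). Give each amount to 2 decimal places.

Working volume: 3.14 L.
calcium chloride: 3.11 mmol/L × 111 g/mol × 3.14 L ÷ 1000 = 1.08 g
potassium nitrate: 37.3 mmol/L × 101.1 g/mol × 3.14 L ÷ 1000 = 11.84 g
EDTA disodium dihydrate: 0.572 mmol/L × 372.2 g/mol × 3.14 L ÷ 1000 = 0.67 g
sodium chloride: 3.81 g/L × 3.14 L = 11.96 g
magnesium sulfate heptahydrate: 1.65 g/L × 3.14 L = 5.18 g

calcium chloride 1.08 g; potassium nitrate 11.84 g; EDTA disodium dihydrate 0.67 g; sodium chloride 11.96 g; magnesium sulfate heptahydrate 5.18 g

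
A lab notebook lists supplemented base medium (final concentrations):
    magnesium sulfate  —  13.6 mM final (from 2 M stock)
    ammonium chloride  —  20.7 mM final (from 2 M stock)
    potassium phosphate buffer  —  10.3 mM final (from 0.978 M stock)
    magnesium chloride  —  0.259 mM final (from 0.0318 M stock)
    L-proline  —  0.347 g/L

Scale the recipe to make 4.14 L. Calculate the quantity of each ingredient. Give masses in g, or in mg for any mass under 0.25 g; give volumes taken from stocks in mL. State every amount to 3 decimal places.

Scale factor relative to 1 L: 4.14.
magnesium sulfate: C1V1 = C2V2 → 13.6 mM × 4140 mL ÷ 2000 mM = 28.152 mL
ammonium chloride: V = C2·V2/C1 = 20.7 mM × 4140 mL ÷ 2000 mM = 42.849 mL
potassium phosphate buffer: C1V1 = C2V2 → 10.3 mM × 4140 mL ÷ 978 mM = 43.601 mL
magnesium chloride: V = C2·V2/C1 = 0.259 mM × 4140 mL ÷ 31.8 mM = 33.719 mL
L-proline: 0.347 g/L × 4.14 L = 1.437 g

magnesium sulfate 28.152 mL; ammonium chloride 42.849 mL; potassium phosphate buffer 43.601 mL; magnesium chloride 33.719 mL; L-proline 1.437 g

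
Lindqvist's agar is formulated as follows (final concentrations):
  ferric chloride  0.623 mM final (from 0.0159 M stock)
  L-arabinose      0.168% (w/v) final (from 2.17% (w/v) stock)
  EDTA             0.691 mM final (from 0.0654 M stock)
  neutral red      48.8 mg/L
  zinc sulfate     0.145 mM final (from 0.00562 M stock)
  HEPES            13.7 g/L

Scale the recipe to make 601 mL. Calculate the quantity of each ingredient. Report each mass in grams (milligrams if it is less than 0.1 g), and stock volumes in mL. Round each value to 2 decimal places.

Target volume = 601 mL = 0.601 L.
ferric chloride: C1V1 = C2V2 → 0.623 mM × 601 mL ÷ 15.9 mM = 23.55 mL
L-arabinose: C1V1 = C2V2 → 0.168% ÷ 2.17% × 601 mL = 46.53 mL
EDTA: C1V1 = C2V2 → 0.691 mM × 601 mL ÷ 65.4 mM = 6.35 mL
neutral red: 48.8 mg/L × 0.601 L = 29.33 mg
zinc sulfate: C1V1 = C2V2 → 0.145 mM × 601 mL ÷ 5.62 mM = 15.51 mL
HEPES: 13.7 g/L × 0.601 L = 8.23 g

ferric chloride 23.55 mL; L-arabinose 46.53 mL; EDTA 6.35 mL; neutral red 29.33 mg; zinc sulfate 15.51 mL; HEPES 8.23 g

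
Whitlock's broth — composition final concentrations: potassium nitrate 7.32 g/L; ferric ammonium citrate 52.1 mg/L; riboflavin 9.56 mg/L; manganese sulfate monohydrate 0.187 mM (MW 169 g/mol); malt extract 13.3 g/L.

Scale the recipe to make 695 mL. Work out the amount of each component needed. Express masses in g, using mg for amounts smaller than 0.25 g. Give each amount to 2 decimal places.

Scale factor relative to 1 L: 0.695.
potassium nitrate: 7.32 g/L × 0.695 L = 5.09 g
ferric ammonium citrate: 52.1 mg/L × 0.695 L = 36.21 mg
riboflavin: 9.56 mg/L × 0.695 L = 6.64 mg
manganese sulfate monohydrate: 0.187 mmol/L × 169 mg/mmol × 0.695 L = 21.96 mg
malt extract: 13.3 g/L × 0.695 L = 9.24 g

potassium nitrate 5.09 g; ferric ammonium citrate 36.21 mg; riboflavin 6.64 mg; manganese sulfate monohydrate 21.96 mg; malt extract 9.24 g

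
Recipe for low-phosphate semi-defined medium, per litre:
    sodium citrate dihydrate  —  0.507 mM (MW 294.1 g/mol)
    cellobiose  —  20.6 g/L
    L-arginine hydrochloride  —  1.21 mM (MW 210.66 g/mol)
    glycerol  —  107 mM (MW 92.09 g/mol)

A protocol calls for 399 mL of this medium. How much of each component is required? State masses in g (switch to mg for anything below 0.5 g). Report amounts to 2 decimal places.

Scale factor relative to 1 L: 0.399.
sodium citrate dihydrate: 0.507 mmol/L × 294.1 mg/mmol × 0.399 L = 59.49 mg
cellobiose: 20.6 g/L × 0.399 L = 8.22 g
L-arginine hydrochloride: 1.21 mmol/L × 210.66 mg/mmol × 0.399 L = 101.70 mg
glycerol: 107 mmol/L × 92.09 g/mol × 0.399 L ÷ 1000 = 3.93 g

sodium citrate dihydrate 59.49 mg; cellobiose 8.22 g; L-arginine hydrochloride 101.70 mg; glycerol 3.93 g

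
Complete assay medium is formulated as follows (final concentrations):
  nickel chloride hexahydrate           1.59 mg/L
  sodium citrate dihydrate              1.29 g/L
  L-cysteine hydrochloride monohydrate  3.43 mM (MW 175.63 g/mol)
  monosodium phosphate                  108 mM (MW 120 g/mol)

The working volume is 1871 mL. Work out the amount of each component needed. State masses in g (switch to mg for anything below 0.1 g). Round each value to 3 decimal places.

nickel chloride hexahydrate 2.975 mg; sodium citrate dihydrate 2.414 g; L-cysteine hydrochloride monohydrate 1.127 g; monosodium phosphate 24.248 g

Scale factor relative to 1 L: 1.871.
nickel chloride hexahydrate: 1.59 mg/L × 1.871 L = 2.975 mg
sodium citrate dihydrate: 1.29 g/L × 1.871 L = 2.414 g
L-cysteine hydrochloride monohydrate: 3.43 mmol/L × 175.63 g/mol × 1.871 L ÷ 1000 = 1.127 g
monosodium phosphate: 108 mmol/L × 120 g/mol × 1.871 L ÷ 1000 = 24.248 g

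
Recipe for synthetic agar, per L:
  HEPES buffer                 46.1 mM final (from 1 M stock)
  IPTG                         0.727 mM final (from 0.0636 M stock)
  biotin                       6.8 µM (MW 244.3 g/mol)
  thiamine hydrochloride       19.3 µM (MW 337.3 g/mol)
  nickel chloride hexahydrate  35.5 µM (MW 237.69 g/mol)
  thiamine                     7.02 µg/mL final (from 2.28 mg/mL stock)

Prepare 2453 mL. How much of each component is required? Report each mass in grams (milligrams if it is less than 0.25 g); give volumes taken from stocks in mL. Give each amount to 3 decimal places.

Scale factor relative to 1 L: 2.453.
HEPES buffer: V = C2·V2/C1 = 46.1 mM × 2453 mL ÷ 1000 mM = 113.083 mL
IPTG: C1V1 = C2V2 → 0.727 mM × 2453 mL ÷ 63.6 mM = 28.040 mL
biotin: 6.8 µmol/L × 244.3 g/mol × 2.453 L ÷ 1000 = 4.075 mg
thiamine hydrochloride: 19.3 µmol/L × 337.3 g/mol × 2.453 L ÷ 1000 = 15.969 mg
nickel chloride hexahydrate: 35.5 µmol/L × 237.69 g/mol × 2.453 L ÷ 1000 = 20.698 mg
thiamine: dilute stock: 7.02 µg/mL × 2453 mL ÷ 2280 µg/mL = 7.553 mL

HEPES buffer 113.083 mL; IPTG 28.040 mL; biotin 4.075 mg; thiamine hydrochloride 15.969 mg; nickel chloride hexahydrate 20.698 mg; thiamine 7.553 mL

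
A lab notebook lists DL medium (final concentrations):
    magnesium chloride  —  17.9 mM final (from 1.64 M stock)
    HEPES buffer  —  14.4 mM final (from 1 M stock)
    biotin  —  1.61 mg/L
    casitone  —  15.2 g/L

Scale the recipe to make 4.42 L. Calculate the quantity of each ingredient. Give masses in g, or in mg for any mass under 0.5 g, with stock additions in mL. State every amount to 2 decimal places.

Scale factor relative to 1 L: 4.42.
magnesium chloride: C1V1 = C2V2 → 17.9 mM × 4420 mL ÷ 1640 mM = 48.24 mL
HEPES buffer: dilute stock: 14.4 mM × 4420 mL ÷ 1000 mM = 63.65 mL
biotin: 1.61 mg/L × 4.42 L = 7.12 mg
casitone: 15.2 g/L × 4.42 L = 67.18 g

magnesium chloride 48.24 mL; HEPES buffer 63.65 mL; biotin 7.12 mg; casitone 67.18 g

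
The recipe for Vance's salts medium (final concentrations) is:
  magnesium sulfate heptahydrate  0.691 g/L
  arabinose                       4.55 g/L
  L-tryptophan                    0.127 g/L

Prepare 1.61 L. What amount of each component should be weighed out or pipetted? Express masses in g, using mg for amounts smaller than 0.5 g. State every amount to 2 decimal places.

Scale factor relative to 1 L: 1.61.
magnesium sulfate heptahydrate: 0.691 g/L × 1.61 L = 1.11 g
arabinose: 4.55 g/L × 1.61 L = 7.33 g
L-tryptophan: 0.127 g/L × 1.61 L = 0.20447 g = 204.47 mg

magnesium sulfate heptahydrate 1.11 g; arabinose 7.33 g; L-tryptophan 204.47 mg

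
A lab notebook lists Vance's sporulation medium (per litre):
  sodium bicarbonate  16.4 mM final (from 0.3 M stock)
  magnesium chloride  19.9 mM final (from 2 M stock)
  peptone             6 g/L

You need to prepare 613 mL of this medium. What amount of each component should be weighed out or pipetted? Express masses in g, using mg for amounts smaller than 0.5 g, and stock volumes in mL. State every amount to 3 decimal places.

sodium bicarbonate 33.511 mL; magnesium chloride 6.099 mL; peptone 3.678 g

Target volume = 613 mL = 0.613 L.
sodium bicarbonate: dilute stock: 16.4 mM × 613 mL ÷ 300 mM = 33.511 mL
magnesium chloride: C1V1 = C2V2 → 19.9 mM × 613 mL ÷ 2000 mM = 6.099 mL
peptone: 6 g/L × 0.613 L = 3.678 g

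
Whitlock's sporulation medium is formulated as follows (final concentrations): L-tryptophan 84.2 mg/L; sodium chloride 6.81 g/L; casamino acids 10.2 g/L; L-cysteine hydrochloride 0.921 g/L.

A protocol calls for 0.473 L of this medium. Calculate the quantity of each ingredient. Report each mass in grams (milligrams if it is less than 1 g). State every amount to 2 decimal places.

L-tryptophan 39.83 mg; sodium chloride 3.22 g; casamino acids 4.82 g; L-cysteine hydrochloride 435.63 mg

Scale factor relative to 1 L: 0.473.
L-tryptophan: 84.2 mg/L × 0.473 L = 39.83 mg
sodium chloride: 6.81 g/L × 0.473 L = 3.22 g
casamino acids: 10.2 g/L × 0.473 L = 4.82 g
L-cysteine hydrochloride: 0.921 g/L × 0.473 L = 0.435633 g = 435.63 mg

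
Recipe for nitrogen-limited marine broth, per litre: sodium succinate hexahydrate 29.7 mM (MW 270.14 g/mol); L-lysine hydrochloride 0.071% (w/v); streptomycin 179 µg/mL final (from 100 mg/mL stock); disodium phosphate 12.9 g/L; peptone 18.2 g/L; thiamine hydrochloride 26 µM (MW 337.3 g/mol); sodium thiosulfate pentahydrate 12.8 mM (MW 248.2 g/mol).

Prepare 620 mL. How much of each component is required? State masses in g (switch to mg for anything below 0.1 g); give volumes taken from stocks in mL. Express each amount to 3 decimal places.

Target volume = 620 mL = 0.62 L.
sodium succinate hexahydrate: 29.7 mmol/L × 270.14 g/mol × 0.62 L ÷ 1000 = 4.974 g
L-lysine hydrochloride: 0.071 g per 100 mL × 620 mL ÷ 100 = 0.440 g
streptomycin: dilute stock: 179 µg/mL × 620 mL ÷ 100000 µg/mL = 1.110 mL
disodium phosphate: 12.9 g/L × 0.62 L = 7.998 g
peptone: 18.2 g/L × 0.62 L = 11.284 g
thiamine hydrochloride: 26 µmol/L × 337.3 g/mol × 0.62 L ÷ 1000 = 5.437 mg
sodium thiosulfate pentahydrate: 12.8 mmol/L × 248.2 g/mol × 0.62 L ÷ 1000 = 1.970 g

sodium succinate hexahydrate 4.974 g; L-lysine hydrochloride 0.440 g; streptomycin 1.110 mL; disodium phosphate 7.998 g; peptone 11.284 g; thiamine hydrochloride 5.437 mg; sodium thiosulfate pentahydrate 1.970 g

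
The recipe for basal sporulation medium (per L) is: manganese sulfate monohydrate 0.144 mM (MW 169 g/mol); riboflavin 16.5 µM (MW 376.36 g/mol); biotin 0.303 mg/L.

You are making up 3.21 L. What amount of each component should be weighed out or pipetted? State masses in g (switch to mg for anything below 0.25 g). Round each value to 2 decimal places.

Working volume: 3.21 L.
manganese sulfate monohydrate: 0.144 mmol/L × 169 mg/mmol × 3.21 L = 78.12 mg
riboflavin: 16.5 µmol/L × 376.36 g/mol × 3.21 L ÷ 1000 = 19.93 mg
biotin: 0.303 mg/L × 3.21 L = 0.97 mg

manganese sulfate monohydrate 78.12 mg; riboflavin 19.93 mg; biotin 0.97 mg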